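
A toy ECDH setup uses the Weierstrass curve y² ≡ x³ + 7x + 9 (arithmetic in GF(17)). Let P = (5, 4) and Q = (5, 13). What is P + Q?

O

The two points share x = 5 and their y-coordinates satisfy 4 + 13 ≡ 0 (mod 17), so they are inverses. Their sum is the point at infinity.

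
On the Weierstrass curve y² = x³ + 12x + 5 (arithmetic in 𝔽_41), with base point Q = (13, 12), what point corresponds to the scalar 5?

(20, 2)

Repeated addition: build up to 5Q.
2Q: tangent at (13, 12): λ = (3·13² + 12)/(2·12) ≡ 27/24. 24⁻¹ ≡ 12 (mod 41) since 24·12 = 288 ≡ 1, so λ ≡ 27·12 ≡ 37.
  x = λ² - 13 - 13 = 1369 - 26 ≡ 31; y = λ·(13 - 31) - 12 ≡ 19. → (31, 19)
3Q: (31, 19) + (13, 12). λ = (12 - 19)/(13 - 31) ≡ 34/23 mod 41. 23⁻¹ ≡ 25 (mod 41) since 23·25 = 575 ≡ 1, so λ ≡ 30.
  x = λ² - 31 - 13 = 900 - 44 ≡ 36; y = λ·(31 - 36) - 19 ≡ 36. → (36, 36)
4Q: (36, 36) + (13, 12). λ = (12 - 36)/(13 - 36) ≡ 17/18 mod 41. 18⁻¹ ≡ 16 (mod 41), so λ ≡ 26.
  x = λ² - 36 - 13 = 676 - 49 ≡ 12; y = λ·(36 - 12) - 36 ≡ 14. → (12, 14)
5Q: (12, 14) + (13, 12). λ = (12 - 14)/(13 - 12) ≡ 39/1 mod 41. 1⁻¹ ≡ 1 (mod 41), so λ ≡ 39.
  x = λ² - 12 - 13 = 1521 - 25 ≡ 20; y = λ·(12 - 20) - 14 ≡ 2. → (20, 2)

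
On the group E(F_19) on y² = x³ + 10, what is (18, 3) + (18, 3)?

(7, 12)

tangent at (18, 3): λ = (3·18² + 0)/(2·3) ≡ 3/6. 6⁻¹ ≡ 16 (mod 19) since 6·16 = 96 ≡ 1, so λ ≡ 3·16 ≡ 10.
  x = λ² - 18 - 18 = 100 - 36 ≡ 7; y = λ·(18 - 7) - 3 ≡ 12. → (7, 12)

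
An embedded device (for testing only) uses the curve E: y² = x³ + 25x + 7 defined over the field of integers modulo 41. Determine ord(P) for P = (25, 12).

5

2P: tangent at (25, 12): λ = (3·25² + 25)/(2·12) ≡ 14/24. 24⁻¹ ≡ 12 (mod 41), so λ ≡ 14·12 ≡ 4.
  x = λ² - 25 - 25 = 16 - 50 ≡ 7; y = λ·(25 - 7) - 12 ≡ 19. → (7, 19)
3P: (7, 19) + (25, 12). λ = (12 - 19)/(25 - 7) ≡ 34/18 mod 41. 18⁻¹ ≡ 16 (mod 41), so λ ≡ 11.
  x = λ² - 7 - 25 = 121 - 32 ≡ 7; y = λ·(7 - 7) - 19 ≡ 22. → (7, 22)
4P: (7, 22) + (25, 12). λ = (12 - 22)/(25 - 7) ≡ 31/18 mod 41. 18⁻¹ ≡ 16 (mod 41), so λ ≡ 4.
  x = λ² - 7 - 25 = 16 - 32 ≡ 25; y = λ·(7 - 25) - 22 ≡ 29. → (25, 29)
5P: (25, 29) + (25, 12): same x and y₁ ≡ -y₂, so the sum is ∞.
5P = ∞, so the order is 5.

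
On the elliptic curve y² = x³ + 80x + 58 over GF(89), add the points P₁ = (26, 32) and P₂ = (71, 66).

(77, 60)

(26, 32) + (71, 66). λ = (66 - 32)/(71 - 26) ≡ 34/45 mod 89. 45⁻¹ ≡ 2 (mod 89) since 45·2 = 90 ≡ 1, so λ ≡ 68.
  x = λ² - 26 - 71 = 4624 - 97 ≡ 77; y = λ·(26 - 77) - 32 ≡ 60. → (77, 60)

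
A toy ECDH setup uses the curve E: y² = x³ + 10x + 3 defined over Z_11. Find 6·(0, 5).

Write P = (0, 5).
Repeated addition: build up to 6P.
2P: tangent at (0, 5): λ = (3·0² + 10)/(2·5) ≡ 10/10. 10⁻¹ ≡ 10 (mod 11) since 10·10 = 100 ≡ 1, so λ ≡ 10·10 ≡ 1.
  x = λ² - 0 - 0 = 1 - 0 ≡ 1; y = λ·(0 - 1) - 5 ≡ 5. → (1, 5)
3P: (1, 5) + (0, 5). λ = (5 - 5)/(0 - 1) ≡ 0/10 mod 11. 10⁻¹ ≡ 10 (mod 11), so λ ≡ 0.
  x = λ² - 1 - 0 = 0 - 1 ≡ 10; y = λ·(1 - 10) - 5 ≡ 6. → (10, 6)
4P: (10, 6) + (0, 5). λ = (5 - 6)/(0 - 10) ≡ 10/1 mod 11. 1⁻¹ ≡ 1 (mod 11), so λ ≡ 10.
  x = λ² - 10 - 0 = 100 - 10 ≡ 2; y = λ·(10 - 2) - 6 ≡ 8. → (2, 8)
5P: (2, 8) + (0, 5). λ = (5 - 8)/(0 - 2) ≡ 8/9 mod 11. 9⁻¹ ≡ 5 (mod 11), so λ ≡ 7.
  x = λ² - 2 - 0 = 49 - 2 ≡ 3; y = λ·(2 - 3) - 8 ≡ 7. → (3, 7)
6P: (3, 7) + (0, 5). λ = (5 - 7)/(0 - 3) ≡ 9/8 mod 11. 8⁻¹ ≡ 7 (mod 11), so λ ≡ 8.
  x = λ² - 3 - 0 = 64 - 3 ≡ 6; y = λ·(3 - 6) - 7 ≡ 2. → (6, 2)

(6, 2)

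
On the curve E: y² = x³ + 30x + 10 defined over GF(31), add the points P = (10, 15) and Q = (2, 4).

(2, 27)

(10, 15) + (2, 4). λ = (4 - 15)/(2 - 10) ≡ 20/23 mod 31. 23⁻¹ ≡ 27 (mod 31), so λ ≡ 13.
  x = λ² - 10 - 2 = 169 - 12 ≡ 2; y = λ·(10 - 2) - 15 ≡ 27. → (2, 27)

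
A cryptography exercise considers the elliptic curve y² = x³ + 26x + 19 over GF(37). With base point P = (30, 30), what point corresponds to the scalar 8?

(33, 6)

Double-and-add on 8 = (1000)₂. Start with P = (30, 30) for the leading 1-bit.
double: tangent at (30, 30): λ = (3·30² + 26)/(2·30) ≡ 25/23. 23⁻¹ ≡ 29 (mod 37), so λ ≡ 25·29 ≡ 22.
  x = λ² - 30 - 30 = 484 - 60 ≡ 17; y = λ·(30 - 17) - 30 ≡ 34. → (17, 34)
double: tangent at (17, 34): λ = (3·17² + 26)/(2·34) ≡ 5/31. 31⁻¹ ≡ 6 (mod 37) since 31·6 = 186 ≡ 1, so λ ≡ 5·6 ≡ 30.
  x = λ² - 17 - 17 = 900 - 34 ≡ 15; y = λ·(17 - 15) - 34 ≡ 26. → (15, 26)
double: tangent at (15, 26): λ = (3·15² + 26)/(2·26) ≡ 35/15. 15⁻¹ ≡ 5 (mod 37) since 15·5 = 75 ≡ 1, so λ ≡ 35·5 ≡ 27.
  x = λ² - 15 - 15 = 729 - 30 ≡ 33; y = λ·(15 - 33) - 26 ≡ 6. → (33, 6)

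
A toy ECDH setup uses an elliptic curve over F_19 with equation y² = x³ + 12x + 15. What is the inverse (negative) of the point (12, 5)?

-(12, 5) = (12, -5 mod 19) = (12, 14).

(12, 14)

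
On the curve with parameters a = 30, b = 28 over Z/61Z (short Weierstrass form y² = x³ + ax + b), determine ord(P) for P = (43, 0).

2P: (43, 0) + (43, 0): same x and y₁ ≡ -y₂, so the sum is the point at infinity.
2P = the point at infinity, so the order is 2.

2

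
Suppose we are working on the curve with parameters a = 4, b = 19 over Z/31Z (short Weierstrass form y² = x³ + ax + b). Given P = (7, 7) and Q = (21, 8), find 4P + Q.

(7, 7)

First 4P:
Double-and-add on 4 = (100)₂. Start with P = (7, 7) for the leading 1-bit.
double: tangent at (7, 7): λ = (3·7² + 4)/(2·7) ≡ 27/14. 14⁻¹ ≡ 20 (mod 31), so λ ≡ 27·20 ≡ 13.
  x = λ² - 7 - 7 = 169 - 14 ≡ 0; y = λ·(7 - 0) - 7 ≡ 22. → (0, 22)
double: tangent at (0, 22): λ = (3·0² + 4)/(2·22) ≡ 4/13. 13⁻¹ ≡ 12 (mod 31), so λ ≡ 4·12 ≡ 17.
  x = λ² - 0 - 0 = 289 - 0 ≡ 10; y = λ·(0 - 10) - 22 ≡ 25. → (10, 25)
4P = (10, 25).
Finally 4P + Q:
(10, 25) + (21, 8). λ = (8 - 25)/(21 - 10) ≡ 14/11 mod 31. 11⁻¹ ≡ 17 (mod 31) since 11·17 = 187 ≡ 1, so λ ≡ 21.
  x = λ² - 10 - 21 = 441 - 31 ≡ 7; y = λ·(10 - 7) - 25 ≡ 7. → (7, 7)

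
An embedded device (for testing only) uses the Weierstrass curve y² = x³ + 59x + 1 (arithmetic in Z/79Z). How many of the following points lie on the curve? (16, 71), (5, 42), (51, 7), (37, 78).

(16, 71): 71² ≡ 64, rhs ≡ 64 → on.
(5, 42): 42² ≡ 26, rhs ≡ 26 → on.
(51, 7): 7² ≡ 49, rhs ≡ 18 → off.
(37, 78): 78² ≡ 1, rhs ≡ 65 → off.

2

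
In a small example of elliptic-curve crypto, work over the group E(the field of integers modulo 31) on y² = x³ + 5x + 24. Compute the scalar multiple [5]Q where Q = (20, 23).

(12, 18)

Double-and-add on 5 = (101)₂. Start with Q = (20, 23) for the leading 1-bit.
double: tangent at (20, 23): λ = (3·20² + 5)/(2·23) ≡ 27/15. 15⁻¹ ≡ 29 (mod 31) since 15·29 = 435 ≡ 1, so λ ≡ 27·29 ≡ 8.
  x = λ² - 20 - 20 = 64 - 40 ≡ 24; y = λ·(20 - 24) - 23 ≡ 7. → (24, 7)
double: tangent at (24, 7): λ = (3·24² + 5)/(2·7) ≡ 28/14. 14⁻¹ ≡ 20 (mod 31), so λ ≡ 28·20 ≡ 2.
  x = λ² - 24 - 24 = 4 - 48 ≡ 18; y = λ·(24 - 18) - 7 ≡ 5. → (18, 5)
add Q: (18, 5) + (20, 23). λ = (23 - 5)/(20 - 18) ≡ 18/2 mod 31. 2⁻¹ ≡ 16 (mod 31) since 2·16 = 32 ≡ 1, so λ ≡ 9.
  x = λ² - 18 - 20 = 81 - 38 ≡ 12; y = λ·(18 - 12) - 5 ≡ 18. → (12, 18)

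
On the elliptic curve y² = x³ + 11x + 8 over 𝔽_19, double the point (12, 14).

tangent at (12, 14): λ = (3·12² + 11)/(2·14) ≡ 6/9. 9⁻¹ ≡ 17 (mod 19) since 9·17 = 153 ≡ 1, so λ ≡ 6·17 ≡ 7.
  x = λ² - 12 - 12 = 49 - 24 ≡ 6; y = λ·(12 - 6) - 14 ≡ 9. → (6, 9)

(6, 9)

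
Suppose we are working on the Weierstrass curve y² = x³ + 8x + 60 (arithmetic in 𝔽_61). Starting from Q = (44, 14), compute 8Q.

Repeated addition: build up to 8Q.
2Q: tangent at (44, 14): λ = (3·44² + 8)/(2·14) ≡ 21/28. 28⁻¹ ≡ 24 (mod 61), so λ ≡ 21·24 ≡ 16.
  x = λ² - 44 - 44 = 256 - 88 ≡ 46; y = λ·(44 - 46) - 14 ≡ 15. → (46, 15)
3Q: (46, 15) + (44, 14). λ = (14 - 15)/(44 - 46) ≡ 60/59 mod 61. 59⁻¹ ≡ 30 (mod 61) since 59·30 = 1770 ≡ 1, so λ ≡ 31.
  x = λ² - 46 - 44 = 961 - 90 ≡ 17; y = λ·(46 - 17) - 15 ≡ 30. → (17, 30)
4Q: (17, 30) + (44, 14). λ = (14 - 30)/(44 - 17) ≡ 45/27 mod 61. 27⁻¹ ≡ 52 (mod 61) since 27·52 = 1404 ≡ 1, so λ ≡ 22.
  x = λ² - 17 - 44 = 484 - 61 ≡ 57; y = λ·(17 - 57) - 30 ≡ 5. → (57, 5)
5Q: (57, 5) + (44, 14). λ = (14 - 5)/(44 - 57) ≡ 9/48 mod 61. 48⁻¹ ≡ 14 (mod 61) since 48·14 = 672 ≡ 1, so λ ≡ 4.
  x = λ² - 57 - 44 = 16 - 101 ≡ 37; y = λ·(57 - 37) - 5 ≡ 14. → (37, 14)
6Q: (37, 14) + (44, 14). λ = (14 - 14)/(44 - 37) ≡ 0/7 mod 61. 7⁻¹ ≡ 35 (mod 61) since 7·35 = 245 ≡ 1, so λ ≡ 0.
  x = λ² - 37 - 44 = 0 - 81 ≡ 41; y = λ·(37 - 41) - 14 ≡ 47. → (41, 47)
7Q: (41, 47) + (44, 14). λ = (14 - 47)/(44 - 41) ≡ 28/3 mod 61. 3⁻¹ ≡ 41 (mod 61), so λ ≡ 50.
  x = λ² - 41 - 44 = 2500 - 85 ≡ 36; y = λ·(41 - 36) - 47 ≡ 20. → (36, 20)
8Q: (36, 20) + (44, 14). λ = (14 - 20)/(44 - 36) ≡ 55/8 mod 61. 8⁻¹ ≡ 23 (mod 61), so λ ≡ 45.
  x = λ² - 36 - 44 = 2025 - 80 ≡ 54; y = λ·(36 - 54) - 20 ≡ 24. → (54, 24)

(54, 24)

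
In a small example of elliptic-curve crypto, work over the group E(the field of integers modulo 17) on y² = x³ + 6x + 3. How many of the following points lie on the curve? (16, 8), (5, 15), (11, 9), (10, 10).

1

(16, 8): 8² ≡ 13, rhs ≡ 13 → on.
(5, 15): 15² ≡ 4, rhs ≡ 5 → off.
(11, 9): 9² ≡ 13, rhs ≡ 6 → off.
(10, 10): 10² ≡ 15, rhs ≡ 9 → off.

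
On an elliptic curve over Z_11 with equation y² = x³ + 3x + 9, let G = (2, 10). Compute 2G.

(0, 8)

tangent at (2, 10): λ = (3·2² + 3)/(2·10) ≡ 4/9. 9⁻¹ ≡ 5 (mod 11), so λ ≡ 4·5 ≡ 9.
  x = λ² - 2 - 2 = 81 - 4 ≡ 0; y = λ·(2 - 0) - 10 ≡ 8. → (0, 8)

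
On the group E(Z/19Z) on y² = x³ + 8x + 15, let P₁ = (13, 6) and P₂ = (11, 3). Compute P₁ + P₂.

(2, 1)

(13, 6) + (11, 3). λ = (3 - 6)/(11 - 13) ≡ 16/17 mod 19. 17⁻¹ ≡ 9 (mod 19) since 17·9 = 153 ≡ 1, so λ ≡ 11.
  x = λ² - 13 - 11 = 121 - 24 ≡ 2; y = λ·(13 - 2) - 6 ≡ 1. → (2, 1)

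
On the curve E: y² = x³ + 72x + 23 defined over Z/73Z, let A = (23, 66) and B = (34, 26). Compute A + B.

(23, 66) + (34, 26). λ = (26 - 66)/(34 - 23) ≡ 33/11 mod 73. 11⁻¹ ≡ 20 (mod 73), so λ ≡ 3.
  x = λ² - 23 - 34 = 9 - 57 ≡ 25; y = λ·(23 - 25) - 66 ≡ 1. → (25, 1)

(25, 1)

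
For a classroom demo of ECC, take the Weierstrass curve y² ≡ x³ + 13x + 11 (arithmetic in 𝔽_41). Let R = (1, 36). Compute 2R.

tangent at (1, 36): λ = (3·1² + 13)/(2·36) ≡ 16/31. 31⁻¹ ≡ 4 (mod 41) since 31·4 = 124 ≡ 1, so λ ≡ 16·4 ≡ 23.
  x = λ² - 1 - 1 = 529 - 2 ≡ 35; y = λ·(1 - 35) - 36 ≡ 2. → (35, 2)

(35, 2)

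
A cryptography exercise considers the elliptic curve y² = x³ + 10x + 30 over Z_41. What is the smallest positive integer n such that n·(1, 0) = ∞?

2

2P: (1, 0) + (1, 0): same x and y₁ ≡ -y₂, so the sum is ∞.
2P = ∞, so the order is 2.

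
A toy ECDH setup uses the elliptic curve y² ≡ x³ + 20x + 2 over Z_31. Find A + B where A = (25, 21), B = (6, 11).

(25, 21) + (6, 11). λ = (11 - 21)/(6 - 25) ≡ 21/12 mod 31. 12⁻¹ ≡ 13 (mod 31), so λ ≡ 25.
  x = λ² - 25 - 6 = 625 - 31 ≡ 5; y = λ·(25 - 5) - 21 ≡ 14. → (5, 14)

(5, 14)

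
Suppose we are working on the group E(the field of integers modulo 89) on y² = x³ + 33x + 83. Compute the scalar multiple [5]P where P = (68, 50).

(49, 0)

Double-and-add on 5 = (101)₂. Start with P = (68, 50) for the leading 1-bit.
double: tangent at (68, 50): λ = (3·68² + 33)/(2·50) ≡ 21/11. 11⁻¹ ≡ 81 (mod 89) since 11·81 = 891 ≡ 1, so λ ≡ 21·81 ≡ 10.
  x = λ² - 68 - 68 = 100 - 136 ≡ 53; y = λ·(68 - 53) - 50 ≡ 11. → (53, 11)
double: tangent at (53, 11): λ = (3·53² + 33)/(2·11) ≡ 5/22. 22⁻¹ ≡ 85 (mod 89), so λ ≡ 5·85 ≡ 69.
  x = λ² - 53 - 53 = 4761 - 106 ≡ 27; y = λ·(53 - 27) - 11 ≡ 3. → (27, 3)
add P: (27, 3) + (68, 50). λ = (50 - 3)/(68 - 27) ≡ 47/41 mod 89. 41⁻¹ ≡ 76 (mod 89) since 41·76 = 3116 ≡ 1, so λ ≡ 12.
  x = λ² - 27 - 68 = 144 - 95 ≡ 49; y = λ·(27 - 49) - 3 ≡ 0. → (49, 0)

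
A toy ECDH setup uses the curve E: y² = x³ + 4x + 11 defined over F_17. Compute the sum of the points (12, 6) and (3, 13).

(11, 14)

(12, 6) + (3, 13). λ = (13 - 6)/(3 - 12) ≡ 7/8 mod 17. 8⁻¹ ≡ 15 (mod 17) since 8·15 = 120 ≡ 1, so λ ≡ 3.
  x = λ² - 12 - 3 = 9 - 15 ≡ 11; y = λ·(12 - 11) - 6 ≡ 14. → (11, 14)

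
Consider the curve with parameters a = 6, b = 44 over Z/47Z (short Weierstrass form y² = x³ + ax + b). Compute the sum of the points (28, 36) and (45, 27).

(28, 36) + (45, 27). λ = (27 - 36)/(45 - 28) ≡ 38/17 mod 47. 17⁻¹ ≡ 36 (mod 47) since 17·36 = 612 ≡ 1, so λ ≡ 5.
  x = λ² - 28 - 45 = 25 - 73 ≡ 46; y = λ·(28 - 46) - 36 ≡ 15. → (46, 15)

(46, 15)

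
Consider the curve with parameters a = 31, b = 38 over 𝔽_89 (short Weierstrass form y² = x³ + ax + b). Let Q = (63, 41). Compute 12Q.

Repeated addition: build up to 12Q.
2Q: tangent at (63, 41): λ = (3·63² + 31)/(2·41) ≡ 12/82. 82⁻¹ ≡ 38 (mod 89) since 82·38 = 3116 ≡ 1, so λ ≡ 12·38 ≡ 11.
  x = λ² - 63 - 63 = 121 - 126 ≡ 84; y = λ·(63 - 84) - 41 ≡ 84. → (84, 84)
3Q: (84, 84) + (63, 41). λ = (41 - 84)/(63 - 84) ≡ 46/68 mod 89. 68⁻¹ ≡ 72 (mod 89), so λ ≡ 19.
  x = λ² - 84 - 63 = 361 - 147 ≡ 36; y = λ·(84 - 36) - 84 ≡ 27. → (36, 27)
4Q: (36, 27) + (63, 41). λ = (41 - 27)/(63 - 36) ≡ 14/27 mod 89. 27⁻¹ ≡ 33 (mod 89) since 27·33 = 891 ≡ 1, so λ ≡ 17.
  x = λ² - 36 - 63 = 289 - 99 ≡ 12; y = λ·(36 - 12) - 27 ≡ 25. → (12, 25)
5Q: (12, 25) + (63, 41). λ = (41 - 25)/(63 - 12) ≡ 16/51 mod 89. 51⁻¹ ≡ 7 (mod 89), so λ ≡ 23.
  x = λ² - 12 - 63 = 529 - 75 ≡ 9; y = λ·(12 - 9) - 25 ≡ 44. → (9, 44)
6Q: (9, 44) + (63, 41). λ = (41 - 44)/(63 - 9) ≡ 86/54 mod 89. 54⁻¹ ≡ 61 (mod 89) since 54·61 = 3294 ≡ 1, so λ ≡ 84.
  x = λ² - 9 - 63 = 7056 - 72 ≡ 42; y = λ·(9 - 42) - 44 ≡ 32. → (42, 32)
7Q: (42, 32) + (63, 41). λ = (41 - 32)/(63 - 42) ≡ 9/21 mod 89. 21⁻¹ ≡ 17 (mod 89), so λ ≡ 64.
  x = λ² - 42 - 63 = 4096 - 105 ≡ 75; y = λ·(42 - 75) - 32 ≡ 81. → (75, 81)
8Q: (75, 81) + (63, 41). λ = (41 - 81)/(63 - 75) ≡ 49/77 mod 89. 77⁻¹ ≡ 37 (mod 89), so λ ≡ 33.
  x = λ² - 75 - 63 = 1089 - 138 ≡ 61; y = λ·(75 - 61) - 81 ≡ 25. → (61, 25)
9Q: (61, 25) + (63, 41). λ = (41 - 25)/(63 - 61) ≡ 16/2 mod 89. 2⁻¹ ≡ 45 (mod 89) since 2·45 = 90 ≡ 1, so λ ≡ 8.
  x = λ² - 61 - 63 = 64 - 124 ≡ 29; y = λ·(61 - 29) - 25 ≡ 53. → (29, 53)
10Q: (29, 53) + (63, 41). λ = (41 - 53)/(63 - 29) ≡ 77/34 mod 89. 34⁻¹ ≡ 55 (mod 89) since 34·55 = 1870 ≡ 1, so λ ≡ 52.
  x = λ² - 29 - 63 = 2704 - 92 ≡ 31; y = λ·(29 - 31) - 53 ≡ 21. → (31, 21)
11Q: (31, 21) + (63, 41). λ = (41 - 21)/(63 - 31) ≡ 20/32 mod 89. 32⁻¹ ≡ 64 (mod 89), so λ ≡ 34.
  x = λ² - 31 - 63 = 1156 - 94 ≡ 83; y = λ·(31 - 83) - 21 ≡ 80. → (83, 80)
12Q: (83, 80) + (63, 41). λ = (41 - 80)/(63 - 83) ≡ 50/69 mod 89. 69⁻¹ ≡ 40 (mod 89), so λ ≡ 42.
  x = λ² - 83 - 63 = 1764 - 146 ≡ 16; y = λ·(83 - 16) - 80 ≡ 64. → (16, 64)

(16, 64)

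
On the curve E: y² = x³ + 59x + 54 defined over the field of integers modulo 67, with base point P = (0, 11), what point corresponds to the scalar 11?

Double-and-add on 11 = (1011)₂. Start with P = (0, 11) for the leading 1-bit.
double: tangent at (0, 11): λ = (3·0² + 59)/(2·11) ≡ 59/22. 22⁻¹ ≡ 64 (mod 67), so λ ≡ 59·64 ≡ 24.
  x = λ² - 0 - 0 = 576 - 0 ≡ 40; y = λ·(0 - 40) - 11 ≡ 34. → (40, 34)
double: tangent at (40, 34): λ = (3·40² + 59)/(2·34) ≡ 35/1. 1⁻¹ ≡ 1 (mod 67) since 1·1 = 1 ≡ 1, so λ ≡ 35·1 ≡ 35.
  x = λ² - 40 - 40 = 1225 - 80 ≡ 6; y = λ·(40 - 6) - 34 ≡ 17. → (6, 17)
add P: (6, 17) + (0, 11). λ = (11 - 17)/(0 - 6) ≡ 61/61 mod 67. 61⁻¹ ≡ 11 (mod 67), so λ ≡ 1.
  x = λ² - 6 - 0 = 1 - 6 ≡ 62; y = λ·(6 - 62) - 17 ≡ 61. → (62, 61)
double: tangent at (62, 61): λ = (3·62² + 59)/(2·61) ≡ 0/55. 55⁻¹ ≡ 39 (mod 67), so λ ≡ 0·39 ≡ 0.
  x = λ² - 62 - 62 = 0 - 124 ≡ 10; y = λ·(62 - 10) - 61 ≡ 6. → (10, 6)
add P: (10, 6) + (0, 11). λ = (11 - 6)/(0 - 10) ≡ 5/57 mod 67. 57⁻¹ ≡ 20 (mod 67), so λ ≡ 33.
  x = λ² - 10 - 0 = 1089 - 10 ≡ 7; y = λ·(10 - 7) - 6 ≡ 26. → (7, 26)

(7, 26)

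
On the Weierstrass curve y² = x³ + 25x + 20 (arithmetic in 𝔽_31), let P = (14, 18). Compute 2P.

tangent at (14, 18): λ = (3·14² + 25)/(2·18) ≡ 24/5. 5⁻¹ ≡ 25 (mod 31) since 5·25 = 125 ≡ 1, so λ ≡ 24·25 ≡ 11.
  x = λ² - 14 - 14 = 121 - 28 ≡ 0; y = λ·(14 - 0) - 18 ≡ 12. → (0, 12)

(0, 12)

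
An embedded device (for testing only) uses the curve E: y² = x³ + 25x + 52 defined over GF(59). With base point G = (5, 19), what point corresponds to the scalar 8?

(44, 14)

Repeated addition: build up to 8G.
2G: tangent at (5, 19): λ = (3·5² + 25)/(2·19) ≡ 41/38. 38⁻¹ ≡ 14 (mod 59) since 38·14 = 532 ≡ 1, so λ ≡ 41·14 ≡ 43.
  x = λ² - 5 - 5 = 1849 - 10 ≡ 10; y = λ·(5 - 10) - 19 ≡ 2. → (10, 2)
3G: (10, 2) + (5, 19). λ = (19 - 2)/(5 - 10) ≡ 17/54 mod 59. 54⁻¹ ≡ 47 (mod 59), so λ ≡ 32.
  x = λ² - 10 - 5 = 1024 - 15 ≡ 6; y = λ·(10 - 6) - 2 ≡ 8. → (6, 8)
4G: (6, 8) + (5, 19). λ = (19 - 8)/(5 - 6) ≡ 11/58 mod 59. 58⁻¹ ≡ 58 (mod 59), so λ ≡ 48.
  x = λ² - 6 - 5 = 2304 - 11 ≡ 51; y = λ·(6 - 51) - 8 ≡ 15. → (51, 15)
5G: (51, 15) + (5, 19). λ = (19 - 15)/(5 - 51) ≡ 4/13 mod 59. 13⁻¹ ≡ 50 (mod 59) since 13·50 = 650 ≡ 1, so λ ≡ 23.
  x = λ² - 51 - 5 = 529 - 56 ≡ 1; y = λ·(51 - 1) - 15 ≡ 14. → (1, 14)
6G: (1, 14) + (5, 19). λ = (19 - 14)/(5 - 1) ≡ 5/4 mod 59. 4⁻¹ ≡ 15 (mod 59) since 4·15 = 60 ≡ 1, so λ ≡ 16.
  x = λ² - 1 - 5 = 256 - 6 ≡ 14; y = λ·(1 - 14) - 14 ≡ 14. → (14, 14)
7G: (14, 14) + (5, 19). λ = (19 - 14)/(5 - 14) ≡ 5/50 mod 59. 50⁻¹ ≡ 13 (mod 59), so λ ≡ 6.
  x = λ² - 14 - 5 = 36 - 19 ≡ 17; y = λ·(14 - 17) - 14 ≡ 27. → (17, 27)
8G: (17, 27) + (5, 19). λ = (19 - 27)/(5 - 17) ≡ 51/47 mod 59. 47⁻¹ ≡ 54 (mod 59), so λ ≡ 40.
  x = λ² - 17 - 5 = 1600 - 22 ≡ 44; y = λ·(17 - 44) - 27 ≡ 14. → (44, 14)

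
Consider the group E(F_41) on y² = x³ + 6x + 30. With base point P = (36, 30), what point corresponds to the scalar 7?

Double-and-add on 7 = (111)₂. Start with P = (36, 30) for the leading 1-bit.
double: tangent at (36, 30): λ = (3·36² + 6)/(2·30) ≡ 40/19. 19⁻¹ ≡ 13 (mod 41), so λ ≡ 40·13 ≡ 28.
  x = λ² - 36 - 36 = 784 - 72 ≡ 15; y = λ·(36 - 15) - 30 ≡ 25. → (15, 25)
add P: (15, 25) + (36, 30). λ = (30 - 25)/(36 - 15) ≡ 5/21 mod 41. 21⁻¹ ≡ 2 (mod 41), so λ ≡ 10.
  x = λ² - 15 - 36 = 100 - 51 ≡ 8; y = λ·(15 - 8) - 25 ≡ 4. → (8, 4)
double: tangent at (8, 4): λ = (3·8² + 6)/(2·4) ≡ 34/8. 8⁻¹ ≡ 36 (mod 41), so λ ≡ 34·36 ≡ 35.
  x = λ² - 8 - 8 = 1225 - 16 ≡ 20; y = λ·(8 - 20) - 4 ≡ 27. → (20, 27)
add P: (20, 27) + (36, 30). λ = (30 - 27)/(36 - 20) ≡ 3/16 mod 41. 16⁻¹ ≡ 18 (mod 41) since 16·18 = 288 ≡ 1, so λ ≡ 13.
  x = λ² - 20 - 36 = 169 - 56 ≡ 31; y = λ·(20 - 31) - 27 ≡ 35. → (31, 35)

(31, 35)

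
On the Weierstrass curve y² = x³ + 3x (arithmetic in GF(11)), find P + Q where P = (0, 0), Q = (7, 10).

(2, 5)

(0, 0) + (7, 10). λ = (10 - 0)/(7 - 0) ≡ 10/7 mod 11. 7⁻¹ ≡ 8 (mod 11), so λ ≡ 3.
  x = λ² - 0 - 7 = 9 - 7 ≡ 2; y = λ·(0 - 2) - 0 ≡ 5. → (2, 5)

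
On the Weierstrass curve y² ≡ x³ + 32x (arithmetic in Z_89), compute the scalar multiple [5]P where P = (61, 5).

Double-and-add on 5 = (101)₂. Start with P = (61, 5) for the leading 1-bit.
double: tangent at (61, 5): λ = (3·61² + 32)/(2·5) ≡ 70/10. 10⁻¹ ≡ 9 (mod 89), so λ ≡ 70·9 ≡ 7.
  x = λ² - 61 - 61 = 49 - 122 ≡ 16; y = λ·(61 - 16) - 5 ≡ 43. → (16, 43)
double: tangent at (16, 43): λ = (3·16² + 32)/(2·43) ≡ 88/86. 86⁻¹ ≡ 59 (mod 89), so λ ≡ 88·59 ≡ 30.
  x = λ² - 16 - 16 = 900 - 32 ≡ 67; y = λ·(16 - 67) - 43 ≡ 29. → (67, 29)
add P: (67, 29) + (61, 5). λ = (5 - 29)/(61 - 67) ≡ 65/83 mod 89. 83⁻¹ ≡ 74 (mod 89), so λ ≡ 4.
  x = λ² - 67 - 61 = 16 - 128 ≡ 66; y = λ·(67 - 66) - 29 ≡ 64. → (66, 64)

(66, 64)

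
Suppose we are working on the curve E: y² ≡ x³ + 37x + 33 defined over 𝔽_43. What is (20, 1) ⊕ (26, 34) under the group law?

(38, 29)

(20, 1) + (26, 34). λ = (34 - 1)/(26 - 20) ≡ 33/6 mod 43. 6⁻¹ ≡ 36 (mod 43), so λ ≡ 27.
  x = λ² - 20 - 26 = 729 - 46 ≡ 38; y = λ·(20 - 38) - 1 ≡ 29. → (38, 29)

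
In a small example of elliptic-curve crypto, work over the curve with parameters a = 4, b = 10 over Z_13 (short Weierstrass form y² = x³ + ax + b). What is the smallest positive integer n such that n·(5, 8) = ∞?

8

2P: tangent at (5, 8): λ = (3·5² + 4)/(2·8) ≡ 1/3. 3⁻¹ ≡ 9 (mod 13) since 3·9 = 27 ≡ 1, so λ ≡ 1·9 ≡ 9.
  x = λ² - 5 - 5 = 81 - 10 ≡ 6; y = λ·(5 - 6) - 8 ≡ 9. → (6, 9)
3P: (6, 9) + (5, 8). λ = (8 - 9)/(5 - 6) ≡ 12/12 mod 13. 12⁻¹ ≡ 12 (mod 13), so λ ≡ 1.
  x = λ² - 6 - 5 = 1 - 11 ≡ 3; y = λ·(6 - 3) - 9 ≡ 7. → (3, 7)
4P: (3, 7) + (5, 8). λ = (8 - 7)/(5 - 3) ≡ 1/2 mod 13. 2⁻¹ ≡ 7 (mod 13) since 2·7 = 14 ≡ 1, so λ ≡ 7.
  x = λ² - 3 - 5 = 49 - 8 ≡ 2; y = λ·(3 - 2) - 7 ≡ 0. → (2, 0)
5P: (2, 0) + (5, 8). λ = (8 - 0)/(5 - 2) ≡ 8/3 mod 13. 3⁻¹ ≡ 9 (mod 13) since 3·9 = 27 ≡ 1, so λ ≡ 7.
  x = λ² - 2 - 5 = 49 - 7 ≡ 3; y = λ·(2 - 3) - 0 ≡ 6. → (3, 6)
6P: (3, 6) + (5, 8). λ = (8 - 6)/(5 - 3) ≡ 2/2 mod 13. 2⁻¹ ≡ 7 (mod 13), so λ ≡ 1.
  x = λ² - 3 - 5 = 1 - 8 ≡ 6; y = λ·(3 - 6) - 6 ≡ 4. → (6, 4)
7P: (6, 4) + (5, 8). λ = (8 - 4)/(5 - 6) ≡ 4/12 mod 13. 12⁻¹ ≡ 12 (mod 13) since 12·12 = 144 ≡ 1, so λ ≡ 9.
  x = λ² - 6 - 5 = 81 - 11 ≡ 5; y = λ·(6 - 5) - 4 ≡ 5. → (5, 5)
8P: (5, 5) + (5, 8): same x and y₁ ≡ -y₂, so the sum is ∞.
8P = ∞, so the order is 8.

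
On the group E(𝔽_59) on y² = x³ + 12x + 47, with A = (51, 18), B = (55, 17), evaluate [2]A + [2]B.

(10, 39)

First 2A:
Repeated addition: build up to 2A.
2A: tangent at (51, 18): λ = (3·51² + 12)/(2·18) ≡ 27/36. 36⁻¹ ≡ 41 (mod 59) since 36·41 = 1476 ≡ 1, so λ ≡ 27·41 ≡ 45.
  x = λ² - 51 - 51 = 2025 - 102 ≡ 35; y = λ·(51 - 35) - 18 ≡ 53. → (35, 53)
2A = (35, 53).
Next 2B:
Repeated addition: build up to 2B.
2B: tangent at (55, 17): λ = (3·55² + 12)/(2·17) ≡ 1/34. 34⁻¹ ≡ 33 (mod 59) since 34·33 = 1122 ≡ 1, so λ ≡ 1·33 ≡ 33.
  x = λ² - 55 - 55 = 1089 - 110 ≡ 35; y = λ·(55 - 35) - 17 ≡ 53. → (35, 53)
2B = (35, 53).
Finally 2A + 2B:
tangent at (35, 53): λ = (3·35² + 12)/(2·53) ≡ 29/47. 47⁻¹ ≡ 54 (mod 59) since 47·54 = 2538 ≡ 1, so λ ≡ 29·54 ≡ 32.
  x = λ² - 35 - 35 = 1024 - 70 ≡ 10; y = λ·(35 - 10) - 53 ≡ 39. → (10, 39)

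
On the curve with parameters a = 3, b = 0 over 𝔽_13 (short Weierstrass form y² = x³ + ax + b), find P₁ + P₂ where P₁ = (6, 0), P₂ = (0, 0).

(6, 0) + (0, 0). λ = (0 - 0)/(0 - 6) ≡ 0/7 mod 13. 7⁻¹ ≡ 2 (mod 13), so λ ≡ 0.
  x = λ² - 6 - 0 = 0 - 6 ≡ 7; y = λ·(6 - 7) - 0 ≡ 0. → (7, 0)

(7, 0)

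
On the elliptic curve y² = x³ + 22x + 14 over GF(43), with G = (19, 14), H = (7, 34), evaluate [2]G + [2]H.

(37, 28)

First 2G:
Repeated addition: build up to 2G.
2G: tangent at (19, 14): λ = (3·19² + 22)/(2·14) ≡ 30/28. 28⁻¹ ≡ 20 (mod 43), so λ ≡ 30·20 ≡ 41.
  x = λ² - 19 - 19 = 1681 - 38 ≡ 9; y = λ·(19 - 9) - 14 ≡ 9. → (9, 9)
2G = (9, 9).
Next 2H:
Repeated addition: build up to 2H.
2H: tangent at (7, 34): λ = (3·7² + 22)/(2·34) ≡ 40/25. 25⁻¹ ≡ 31 (mod 43) since 25·31 = 775 ≡ 1, so λ ≡ 40·31 ≡ 36.
  x = λ² - 7 - 7 = 1296 - 14 ≡ 35; y = λ·(7 - 35) - 34 ≡ 33. → (35, 33)
2H = (35, 33).
Finally 2G + 2H:
(9, 9) + (35, 33). λ = (33 - 9)/(35 - 9) ≡ 24/26 mod 43. 26⁻¹ ≡ 5 (mod 43), so λ ≡ 34.
  x = λ² - 9 - 35 = 1156 - 44 ≡ 37; y = λ·(9 - 37) - 9 ≡ 28. → (37, 28)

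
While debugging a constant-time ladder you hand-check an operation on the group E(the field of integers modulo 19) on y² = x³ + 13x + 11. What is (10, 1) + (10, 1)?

(5, 12)

tangent at (10, 1): λ = (3·10² + 13)/(2·1) ≡ 9/2. 2⁻¹ ≡ 10 (mod 19), so λ ≡ 9·10 ≡ 14.
  x = λ² - 10 - 10 = 196 - 20 ≡ 5; y = λ·(10 - 5) - 1 ≡ 12. → (5, 12)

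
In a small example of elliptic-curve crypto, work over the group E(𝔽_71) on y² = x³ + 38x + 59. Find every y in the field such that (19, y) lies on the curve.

x³ + 38x + 59 = 7640 ≡ 43 (mod 71).
Square roots of 43 mod 71: 16 and 55 (since 16² = 256 ≡ 43).

16, 55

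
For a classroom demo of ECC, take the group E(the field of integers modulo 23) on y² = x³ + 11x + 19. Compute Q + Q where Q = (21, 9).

(4, 14)

tangent at (21, 9): λ = (3·21² + 11)/(2·9) ≡ 0/18. 18⁻¹ ≡ 9 (mod 23) since 18·9 = 162 ≡ 1, so λ ≡ 0·9 ≡ 0.
  x = λ² - 21 - 21 = 0 - 42 ≡ 4; y = λ·(21 - 4) - 9 ≡ 14. → (4, 14)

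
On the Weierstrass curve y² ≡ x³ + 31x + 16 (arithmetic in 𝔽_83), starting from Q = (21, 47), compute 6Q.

Double-and-add on 6 = (110)₂. Start with Q = (21, 47) for the leading 1-bit.
double: tangent at (21, 47): λ = (3·21² + 31)/(2·47) ≡ 26/11. 11⁻¹ ≡ 68 (mod 83) since 11·68 = 748 ≡ 1, so λ ≡ 26·68 ≡ 25.
  x = λ² - 21 - 21 = 625 - 42 ≡ 2; y = λ·(21 - 2) - 47 ≡ 13. → (2, 13)
add Q: (2, 13) + (21, 47). λ = (47 - 13)/(21 - 2) ≡ 34/19 mod 83. 19⁻¹ ≡ 35 (mod 83), so λ ≡ 28.
  x = λ² - 2 - 21 = 784 - 23 ≡ 14; y = λ·(2 - 14) - 13 ≡ 66. → (14, 66)
double: tangent at (14, 66): λ = (3·14² + 31)/(2·66) ≡ 38/49. 49⁻¹ ≡ 61 (mod 83) since 49·61 = 2989 ≡ 1, so λ ≡ 38·61 ≡ 77.
  x = λ² - 14 - 14 = 5929 - 28 ≡ 8; y = λ·(14 - 8) - 66 ≡ 64. → (8, 64)

(8, 64)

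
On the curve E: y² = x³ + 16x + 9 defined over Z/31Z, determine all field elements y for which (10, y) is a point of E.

x³ + 16x + 9 = 1169 ≡ 22 (mod 31).
22 is a non-residue mod 31; no y exists.

none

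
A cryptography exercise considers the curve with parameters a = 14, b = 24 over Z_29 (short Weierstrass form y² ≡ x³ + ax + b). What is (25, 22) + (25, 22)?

(14, 8)

tangent at (25, 22): λ = (3·25² + 14)/(2·22) ≡ 4/15. 15⁻¹ ≡ 2 (mod 29) since 15·2 = 30 ≡ 1, so λ ≡ 4·2 ≡ 8.
  x = λ² - 25 - 25 = 64 - 50 ≡ 14; y = λ·(25 - 14) - 22 ≡ 8. → (14, 8)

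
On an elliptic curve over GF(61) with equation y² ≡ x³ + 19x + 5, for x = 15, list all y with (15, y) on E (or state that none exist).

26, 35

x³ + 19x + 5 = 3665 ≡ 5 (mod 61).
Square roots of 5 mod 61: 26 and 35 (since 26² = 676 ≡ 5).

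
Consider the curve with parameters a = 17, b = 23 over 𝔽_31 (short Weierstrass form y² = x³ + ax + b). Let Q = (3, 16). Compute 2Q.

(8, 12)

tangent at (3, 16): λ = (3·3² + 17)/(2·16) ≡ 13/1. 1⁻¹ ≡ 1 (mod 31), so λ ≡ 13·1 ≡ 13.
  x = λ² - 3 - 3 = 169 - 6 ≡ 8; y = λ·(3 - 8) - 16 ≡ 12. → (8, 12)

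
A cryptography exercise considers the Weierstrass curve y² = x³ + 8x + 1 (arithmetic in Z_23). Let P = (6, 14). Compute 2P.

tangent at (6, 14): λ = (3·6² + 8)/(2·14) ≡ 1/5. 5⁻¹ ≡ 14 (mod 23) since 5·14 = 70 ≡ 1, so λ ≡ 1·14 ≡ 14.
  x = λ² - 6 - 6 = 196 - 12 ≡ 0; y = λ·(6 - 0) - 14 ≡ 1. → (0, 1)

(0, 1)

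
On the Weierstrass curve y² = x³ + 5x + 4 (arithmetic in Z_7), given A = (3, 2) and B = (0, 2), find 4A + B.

First 4A:
Double-and-add on 4 = (100)₂. Start with A = (3, 2) for the leading 1-bit.
double: tangent at (3, 2): λ = (3·3² + 5)/(2·2) ≡ 4/4. 4⁻¹ ≡ 2 (mod 7) since 4·2 = 8 ≡ 1, so λ ≡ 4·2 ≡ 1.
  x = λ² - 3 - 3 = 1 - 6 ≡ 2; y = λ·(3 - 2) - 2 ≡ 6. → (2, 6)
double: tangent at (2, 6): λ = (3·2² + 5)/(2·6) ≡ 3/5. 5⁻¹ ≡ 3 (mod 7) since 5·3 = 15 ≡ 1, so λ ≡ 3·3 ≡ 2.
  x = λ² - 2 - 2 = 4 - 4 ≡ 0; y = λ·(2 - 0) - 6 ≡ 5. → (0, 5)
4A = (0, 5).
Finally 4A + B:
(0, 5) + (0, 2): same x and y₁ ≡ -y₂, so the sum is ∞.

O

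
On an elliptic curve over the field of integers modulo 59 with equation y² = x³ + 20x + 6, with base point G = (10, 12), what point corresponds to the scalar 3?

(18, 11)

Repeated addition: build up to 3G.
2G: tangent at (10, 12): λ = (3·10² + 20)/(2·12) ≡ 25/24. 24⁻¹ ≡ 32 (mod 59), so λ ≡ 25·32 ≡ 33.
  x = λ² - 10 - 10 = 1089 - 20 ≡ 7; y = λ·(10 - 7) - 12 ≡ 28. → (7, 28)
3G: (7, 28) + (10, 12). λ = (12 - 28)/(10 - 7) ≡ 43/3 mod 59. 3⁻¹ ≡ 20 (mod 59), so λ ≡ 34.
  x = λ² - 7 - 10 = 1156 - 17 ≡ 18; y = λ·(7 - 18) - 28 ≡ 11. → (18, 11)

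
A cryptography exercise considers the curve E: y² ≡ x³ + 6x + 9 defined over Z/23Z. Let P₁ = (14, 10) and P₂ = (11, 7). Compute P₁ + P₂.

(14, 10) + (11, 7). λ = (7 - 10)/(11 - 14) ≡ 20/20 mod 23. 20⁻¹ ≡ 15 (mod 23), so λ ≡ 1.
  x = λ² - 14 - 11 = 1 - 25 ≡ 22; y = λ·(14 - 22) - 10 ≡ 5. → (22, 5)

(22, 5)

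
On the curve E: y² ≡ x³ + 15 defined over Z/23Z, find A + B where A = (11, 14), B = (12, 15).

(11, 14) + (12, 15). λ = (15 - 14)/(12 - 11) ≡ 1/1 mod 23. 1⁻¹ ≡ 1 (mod 23), so λ ≡ 1.
  x = λ² - 11 - 12 = 1 - 23 ≡ 1; y = λ·(11 - 1) - 14 ≡ 19. → (1, 19)

(1, 19)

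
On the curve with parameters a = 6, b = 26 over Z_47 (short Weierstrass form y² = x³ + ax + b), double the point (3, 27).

tangent at (3, 27): λ = (3·3² + 6)/(2·27) ≡ 33/7. 7⁻¹ ≡ 27 (mod 47), so λ ≡ 33·27 ≡ 45.
  x = λ² - 3 - 3 = 2025 - 6 ≡ 45; y = λ·(3 - 45) - 27 ≡ 10. → (45, 10)

(45, 10)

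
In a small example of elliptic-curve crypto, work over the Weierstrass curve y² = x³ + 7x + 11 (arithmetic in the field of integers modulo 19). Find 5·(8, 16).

(7, 2)

Write G = (8, 16).
Double-and-add on 5 = (101)₂. Start with G = (8, 16) for the leading 1-bit.
double: tangent at (8, 16): λ = (3·8² + 7)/(2·16) ≡ 9/13. 13⁻¹ ≡ 3 (mod 19), so λ ≡ 9·3 ≡ 8.
  x = λ² - 8 - 8 = 64 - 16 ≡ 10; y = λ·(8 - 10) - 16 ≡ 6. → (10, 6)
double: tangent at (10, 6): λ = (3·10² + 7)/(2·6) ≡ 3/12. 12⁻¹ ≡ 8 (mod 19), so λ ≡ 3·8 ≡ 5.
  x = λ² - 10 - 10 = 25 - 20 ≡ 5; y = λ·(10 - 5) - 6 ≡ 0. → (5, 0)
add G: (5, 0) + (8, 16). λ = (16 - 0)/(8 - 5) ≡ 16/3 mod 19. 3⁻¹ ≡ 13 (mod 19) since 3·13 = 39 ≡ 1, so λ ≡ 18.
  x = λ² - 5 - 8 = 324 - 13 ≡ 7; y = λ·(5 - 7) - 0 ≡ 2. → (7, 2)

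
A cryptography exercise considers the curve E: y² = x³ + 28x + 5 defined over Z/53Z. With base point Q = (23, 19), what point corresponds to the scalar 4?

Repeated addition: build up to 4Q.
2Q: tangent at (23, 19): λ = (3·23² + 28)/(2·19) ≡ 25/38. 38⁻¹ ≡ 7 (mod 53) since 38·7 = 266 ≡ 1, so λ ≡ 25·7 ≡ 16.
  x = λ² - 23 - 23 = 256 - 46 ≡ 51; y = λ·(23 - 51) - 19 ≡ 10. → (51, 10)
3Q: (51, 10) + (23, 19). λ = (19 - 10)/(23 - 51) ≡ 9/25 mod 53. 25⁻¹ ≡ 17 (mod 53) since 25·17 = 425 ≡ 1, so λ ≡ 47.
  x = λ² - 51 - 23 = 2209 - 74 ≡ 15; y = λ·(51 - 15) - 10 ≡ 39. → (15, 39)
4Q: (15, 39) + (23, 19). λ = (19 - 39)/(23 - 15) ≡ 33/8 mod 53. 8⁻¹ ≡ 20 (mod 53) since 8·20 = 160 ≡ 1, so λ ≡ 24.
  x = λ² - 15 - 23 = 576 - 38 ≡ 8; y = λ·(15 - 8) - 39 ≡ 23. → (8, 23)

(8, 23)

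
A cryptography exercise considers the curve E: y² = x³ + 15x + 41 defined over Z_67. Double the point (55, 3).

(30, 17)

tangent at (55, 3): λ = (3·55² + 15)/(2·3) ≡ 45/6. 6⁻¹ ≡ 56 (mod 67), so λ ≡ 45·56 ≡ 41.
  x = λ² - 55 - 55 = 1681 - 110 ≡ 30; y = λ·(55 - 30) - 3 ≡ 17. → (30, 17)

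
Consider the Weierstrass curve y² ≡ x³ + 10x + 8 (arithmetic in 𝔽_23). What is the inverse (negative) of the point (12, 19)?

(12, 4)

-(12, 19) = (12, -19 mod 23) = (12, 4).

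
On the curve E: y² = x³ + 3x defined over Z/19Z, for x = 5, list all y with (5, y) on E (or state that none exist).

8, 11

x³ + 3x + 0 = 140 ≡ 7 (mod 19).
Square roots of 7 mod 19: 8 and 11 (since 8² = 64 ≡ 7).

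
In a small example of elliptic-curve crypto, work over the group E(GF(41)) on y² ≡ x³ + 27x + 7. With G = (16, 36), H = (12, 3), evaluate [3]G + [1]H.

First 3G:
Repeated addition: build up to 3G.
2G: tangent at (16, 36): λ = (3·16² + 27)/(2·36) ≡ 16/31. 31⁻¹ ≡ 4 (mod 41), so λ ≡ 16·4 ≡ 23.
  x = λ² - 16 - 16 = 529 - 32 ≡ 5; y = λ·(16 - 5) - 36 ≡ 12. → (5, 12)
3G: (5, 12) + (16, 36). λ = (36 - 12)/(16 - 5) ≡ 24/11 mod 41. 11⁻¹ ≡ 15 (mod 41) since 11·15 = 165 ≡ 1, so λ ≡ 32.
  x = λ² - 5 - 16 = 1024 - 21 ≡ 19; y = λ·(5 - 19) - 12 ≡ 32. → (19, 32)
3G = (19, 32).
Finally 3G + H:
(19, 32) + (12, 3). λ = (3 - 32)/(12 - 19) ≡ 12/34 mod 41. 34⁻¹ ≡ 35 (mod 41), so λ ≡ 10.
  x = λ² - 19 - 12 = 100 - 31 ≡ 28; y = λ·(19 - 28) - 32 ≡ 1. → (28, 1)

(28, 1)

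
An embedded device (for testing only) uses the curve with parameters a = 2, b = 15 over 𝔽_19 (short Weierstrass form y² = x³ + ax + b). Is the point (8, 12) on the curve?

y² = 12² ≡ 11; x³ + 2x + 15 = 543 ≡ 11 (mod 19). 11 = 11.

yes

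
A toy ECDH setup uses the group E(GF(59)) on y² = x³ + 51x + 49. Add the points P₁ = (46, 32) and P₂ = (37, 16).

(46, 32) + (37, 16). λ = (16 - 32)/(37 - 46) ≡ 43/50 mod 59. 50⁻¹ ≡ 13 (mod 59), so λ ≡ 28.
  x = λ² - 46 - 37 = 784 - 83 ≡ 52; y = λ·(46 - 52) - 32 ≡ 36. → (52, 36)

(52, 36)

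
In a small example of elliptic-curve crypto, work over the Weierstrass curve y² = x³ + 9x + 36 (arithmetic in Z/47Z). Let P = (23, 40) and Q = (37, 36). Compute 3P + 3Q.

First 3P:
Repeated addition: build up to 3P.
2P: tangent at (23, 40): λ = (3·23² + 9)/(2·40) ≡ 45/33. 33⁻¹ ≡ 10 (mod 47), so λ ≡ 45·10 ≡ 27.
  x = λ² - 23 - 23 = 729 - 46 ≡ 25; y = λ·(23 - 25) - 40 ≡ 0. → (25, 0)
3P: (25, 0) + (23, 40). λ = (40 - 0)/(23 - 25) ≡ 40/45 mod 47. 45⁻¹ ≡ 23 (mod 47) since 45·23 = 1035 ≡ 1, so λ ≡ 27.
  x = λ² - 25 - 23 = 729 - 48 ≡ 23; y = λ·(25 - 23) - 0 ≡ 7. → (23, 7)
3P = (23, 7).
Next 3Q:
Repeated addition: build up to 3Q.
2Q: tangent at (37, 36): λ = (3·37² + 9)/(2·36) ≡ 27/25. 25⁻¹ ≡ 32 (mod 47), so λ ≡ 27·32 ≡ 18.
  x = λ² - 37 - 37 = 324 - 74 ≡ 15; y = λ·(37 - 15) - 36 ≡ 31. → (15, 31)
3Q: (15, 31) + (37, 36). λ = (36 - 31)/(37 - 15) ≡ 5/22 mod 47. 22⁻¹ ≡ 15 (mod 47), so λ ≡ 28.
  x = λ² - 15 - 37 = 784 - 52 ≡ 27; y = λ·(15 - 27) - 31 ≡ 9. → (27, 9)
3Q = (27, 9).
Finally 3P + 3Q:
(23, 7) + (27, 9). λ = (9 - 7)/(27 - 23) ≡ 2/4 mod 47. 4⁻¹ ≡ 12 (mod 47) since 4·12 = 48 ≡ 1, so λ ≡ 24.
  x = λ² - 23 - 27 = 576 - 50 ≡ 9; y = λ·(23 - 9) - 7 ≡ 0. → (9, 0)

(9, 0)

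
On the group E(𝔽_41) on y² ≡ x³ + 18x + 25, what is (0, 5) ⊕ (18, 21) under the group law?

(0, 36)

(0, 5) + (18, 21). λ = (21 - 5)/(18 - 0) ≡ 16/18 mod 41. 18⁻¹ ≡ 16 (mod 41) since 18·16 = 288 ≡ 1, so λ ≡ 10.
  x = λ² - 0 - 18 = 100 - 18 ≡ 0; y = λ·(0 - 0) - 5 ≡ 36. → (0, 36)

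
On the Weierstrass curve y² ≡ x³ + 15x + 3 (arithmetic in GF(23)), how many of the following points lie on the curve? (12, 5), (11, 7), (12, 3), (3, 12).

(12, 5): 5² ≡ 2, rhs ≡ 2 → on.
(11, 7): 7² ≡ 3, rhs ≡ 4 → off.
(12, 3): 3² ≡ 9, rhs ≡ 2 → off.
(3, 12): 12² ≡ 6, rhs ≡ 6 → on.

2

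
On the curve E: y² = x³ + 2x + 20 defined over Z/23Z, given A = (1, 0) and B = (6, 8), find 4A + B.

(6, 8)

First 4A:
Double-and-add on 4 = (100)₂. Start with A = (1, 0) for the leading 1-bit.
double: (1, 0) + (1, 0): same x and y₁ ≡ -y₂, so the sum is the point at infinity.
double: the point at infinity + the point at infinity = the point at infinity (identity).
4A = the point at infinity.
Finally 4A + B:
the point at infinity + (6, 8) = (6, 8) (identity).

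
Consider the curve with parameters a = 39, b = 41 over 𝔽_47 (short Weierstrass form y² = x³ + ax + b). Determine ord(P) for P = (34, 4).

3

2P: tangent at (34, 4): λ = (3·34² + 39)/(2·4) ≡ 29/8. 8⁻¹ ≡ 6 (mod 47) since 8·6 = 48 ≡ 1, so λ ≡ 29·6 ≡ 33.
  x = λ² - 34 - 34 = 1089 - 68 ≡ 34; y = λ·(34 - 34) - 4 ≡ 43. → (34, 43)
3P: (34, 43) + (34, 4): same x and y₁ ≡ -y₂, so the sum is O.
3P = O, so the order is 3.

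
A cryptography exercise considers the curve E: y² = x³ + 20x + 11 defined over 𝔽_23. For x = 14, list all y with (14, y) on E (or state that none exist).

x³ + 20x + 11 = 3035 ≡ 22 (mod 23).
22 is a non-residue mod 23; no y exists.

none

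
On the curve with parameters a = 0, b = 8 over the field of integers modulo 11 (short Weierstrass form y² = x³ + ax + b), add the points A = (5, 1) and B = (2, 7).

(5, 1) + (2, 7). λ = (7 - 1)/(2 - 5) ≡ 6/8 mod 11. 8⁻¹ ≡ 7 (mod 11) since 8·7 = 56 ≡ 1, so λ ≡ 9.
  x = λ² - 5 - 2 = 81 - 7 ≡ 8; y = λ·(5 - 8) - 1 ≡ 5. → (8, 5)

(8, 5)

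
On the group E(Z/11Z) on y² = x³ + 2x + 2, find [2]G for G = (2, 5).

tangent at (2, 5): λ = (3·2² + 2)/(2·5) ≡ 3/10. 10⁻¹ ≡ 10 (mod 11) since 10·10 = 100 ≡ 1, so λ ≡ 3·10 ≡ 8.
  x = λ² - 2 - 2 = 64 - 4 ≡ 5; y = λ·(2 - 5) - 5 ≡ 4. → (5, 4)

(5, 4)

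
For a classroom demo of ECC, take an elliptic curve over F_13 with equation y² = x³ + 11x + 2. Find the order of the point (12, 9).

2P: tangent at (12, 9): λ = (3·12² + 11)/(2·9) ≡ 1/5. 5⁻¹ ≡ 8 (mod 13), so λ ≡ 1·8 ≡ 8.
  x = λ² - 12 - 12 = 64 - 24 ≡ 1; y = λ·(12 - 1) - 9 ≡ 1. → (1, 1)
3P: (1, 1) + (12, 9). λ = (9 - 1)/(12 - 1) ≡ 8/11 mod 13. 11⁻¹ ≡ 6 (mod 13), so λ ≡ 9.
  x = λ² - 1 - 12 = 81 - 13 ≡ 3; y = λ·(1 - 3) - 1 ≡ 7. → (3, 7)
4P: (3, 7) + (12, 9). λ = (9 - 7)/(12 - 3) ≡ 2/9 mod 13. 9⁻¹ ≡ 3 (mod 13), so λ ≡ 6.
  x = λ² - 3 - 12 = 36 - 15 ≡ 8; y = λ·(3 - 8) - 7 ≡ 2. → (8, 2)
5P: (8, 2) + (12, 9). λ = (9 - 2)/(12 - 8) ≡ 7/4 mod 13. 4⁻¹ ≡ 10 (mod 13), so λ ≡ 5.
  x = λ² - 8 - 12 = 25 - 20 ≡ 5; y = λ·(8 - 5) - 2 ≡ 0. → (5, 0)
6P: (5, 0) + (12, 9). λ = (9 - 0)/(12 - 5) ≡ 9/7 mod 13. 7⁻¹ ≡ 2 (mod 13) since 7·2 = 14 ≡ 1, so λ ≡ 5.
  x = λ² - 5 - 12 = 25 - 17 ≡ 8; y = λ·(5 - 8) - 0 ≡ 11. → (8, 11)
7P: (8, 11) + (12, 9). λ = (9 - 11)/(12 - 8) ≡ 11/4 mod 13. 4⁻¹ ≡ 10 (mod 13) since 4·10 = 40 ≡ 1, so λ ≡ 6.
  x = λ² - 8 - 12 = 36 - 20 ≡ 3; y = λ·(8 - 3) - 11 ≡ 6. → (3, 6)
8P: (3, 6) + (12, 9). λ = (9 - 6)/(12 - 3) ≡ 3/9 mod 13. 9⁻¹ ≡ 3 (mod 13) since 9·3 = 27 ≡ 1, so λ ≡ 9.
  x = λ² - 3 - 12 = 81 - 15 ≡ 1; y = λ·(3 - 1) - 6 ≡ 12. → (1, 12)
9P: (1, 12) + (12, 9). λ = (9 - 12)/(12 - 1) ≡ 10/11 mod 13. 11⁻¹ ≡ 6 (mod 13), so λ ≡ 8.
  x = λ² - 1 - 12 = 64 - 13 ≡ 12; y = λ·(1 - 12) - 12 ≡ 4. → (12, 4)
10P: (12, 4) + (12, 9): same x and y₁ ≡ -y₂, so the sum is O.
10P = O, so the order is 10.

10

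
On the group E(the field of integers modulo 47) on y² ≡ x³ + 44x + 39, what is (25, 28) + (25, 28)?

(21, 5)

tangent at (25, 28): λ = (3·25² + 44)/(2·28) ≡ 39/9. 9⁻¹ ≡ 21 (mod 47), so λ ≡ 39·21 ≡ 20.
  x = λ² - 25 - 25 = 400 - 50 ≡ 21; y = λ·(25 - 21) - 28 ≡ 5. → (21, 5)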